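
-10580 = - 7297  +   - 3283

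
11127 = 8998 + 2129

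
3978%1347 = 1284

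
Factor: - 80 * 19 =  - 1520 = - 2^4*5^1*19^1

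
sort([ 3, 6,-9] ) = [-9,3,6]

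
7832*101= 791032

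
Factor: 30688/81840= 1918/5115 =2^1*3^( - 1)*5^( - 1)*7^1*11^( - 1)*31^( - 1 )*137^1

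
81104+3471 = 84575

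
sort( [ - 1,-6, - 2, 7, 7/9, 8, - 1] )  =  [-6, - 2, - 1, - 1, 7/9, 7, 8] 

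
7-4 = 3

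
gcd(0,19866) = 19866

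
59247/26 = 59247/26 = 2278.73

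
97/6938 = 97/6938= 0.01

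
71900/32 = 2246+7/8  =  2246.88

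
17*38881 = 660977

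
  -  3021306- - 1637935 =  - 1383371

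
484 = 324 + 160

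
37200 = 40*930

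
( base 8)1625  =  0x395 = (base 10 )917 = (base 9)1228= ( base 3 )1020222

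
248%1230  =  248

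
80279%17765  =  9219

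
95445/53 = 95445/53 = 1800.85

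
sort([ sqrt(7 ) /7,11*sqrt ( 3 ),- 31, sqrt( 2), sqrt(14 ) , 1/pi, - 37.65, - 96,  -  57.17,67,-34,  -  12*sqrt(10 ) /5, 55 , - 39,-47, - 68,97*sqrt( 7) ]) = [ - 96,-68, - 57.17 ,-47, - 39, - 37.65,-34, -31, - 12 * sqrt( 10)/5,1/pi, sqrt (7)/7,sqrt( 2 ), sqrt( 14 ),11*sqrt(3),55, 67 , 97*sqrt( 7 )]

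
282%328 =282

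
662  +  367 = 1029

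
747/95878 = 747/95878 = 0.01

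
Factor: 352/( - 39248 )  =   - 2/223 = - 2^1*223^( - 1 ) 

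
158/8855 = 158/8855=0.02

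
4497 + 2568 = 7065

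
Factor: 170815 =5^1*127^1*269^1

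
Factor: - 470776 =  -2^3*83^1*709^1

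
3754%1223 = 85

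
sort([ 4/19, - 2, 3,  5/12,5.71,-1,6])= [-2, -1,  4/19,5/12,3,5.71,6 ] 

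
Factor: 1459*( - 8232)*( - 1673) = 2^3*3^1*7^4 *239^1*1459^1  =  20093546424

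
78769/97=812  +  5/97 = 812.05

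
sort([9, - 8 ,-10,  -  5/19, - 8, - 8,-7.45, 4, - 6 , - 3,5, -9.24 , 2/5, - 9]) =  [ - 10,-9.24,  -  9, - 8, - 8, - 8, - 7.45 ,-6,  -  3, - 5/19, 2/5,4, 5,9]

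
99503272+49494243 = 148997515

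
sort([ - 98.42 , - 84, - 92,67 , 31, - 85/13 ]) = [ - 98.42, - 92, - 84, - 85/13,31,67]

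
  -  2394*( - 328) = 785232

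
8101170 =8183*990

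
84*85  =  7140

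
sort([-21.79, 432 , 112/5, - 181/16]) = [ - 21.79, - 181/16,112/5,432 ]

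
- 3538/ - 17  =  208+2/17=208.12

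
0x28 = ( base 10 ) 40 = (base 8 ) 50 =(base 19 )22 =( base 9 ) 44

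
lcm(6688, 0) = 0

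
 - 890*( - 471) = 419190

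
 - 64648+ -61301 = -125949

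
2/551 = 2/551  =  0.00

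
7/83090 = 1/11870 = 0.00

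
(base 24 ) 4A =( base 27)3p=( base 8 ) 152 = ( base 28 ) 3M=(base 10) 106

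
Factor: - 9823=-11^1*19^1*47^1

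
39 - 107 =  - 68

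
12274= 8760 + 3514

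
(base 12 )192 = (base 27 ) 9b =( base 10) 254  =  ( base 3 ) 100102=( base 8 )376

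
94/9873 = 94/9873 = 0.01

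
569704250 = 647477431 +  - 77773181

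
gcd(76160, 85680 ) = 9520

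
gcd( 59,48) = 1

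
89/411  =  89/411 = 0.22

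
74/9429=74/9429= 0.01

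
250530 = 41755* 6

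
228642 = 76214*3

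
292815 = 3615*81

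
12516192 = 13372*936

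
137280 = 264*520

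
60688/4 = 15172 = 15172.00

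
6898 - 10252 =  - 3354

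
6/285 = 2/95 = 0.02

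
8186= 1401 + 6785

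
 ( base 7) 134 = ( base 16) 4A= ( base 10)74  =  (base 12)62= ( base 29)2g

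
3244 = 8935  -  5691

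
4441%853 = 176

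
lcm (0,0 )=0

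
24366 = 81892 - 57526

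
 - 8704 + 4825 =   -  3879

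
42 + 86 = 128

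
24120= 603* 40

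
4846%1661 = 1524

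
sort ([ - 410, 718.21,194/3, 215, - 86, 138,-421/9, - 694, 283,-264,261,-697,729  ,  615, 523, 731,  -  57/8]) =[-697,- 694, - 410,-264,-86, - 421/9, - 57/8,  194/3, 138,215, 261 , 283, 523,  615, 718.21,729 , 731]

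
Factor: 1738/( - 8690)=- 1/5=- 5^ ( - 1 ) 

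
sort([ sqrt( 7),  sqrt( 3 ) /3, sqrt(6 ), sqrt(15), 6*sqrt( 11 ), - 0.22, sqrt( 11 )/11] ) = [ - 0.22,  sqrt( 11)/11,sqrt( 3 )/3, sqrt(6),sqrt(7 ),sqrt( 15 ), 6*sqrt(11)]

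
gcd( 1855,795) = 265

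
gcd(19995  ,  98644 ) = 1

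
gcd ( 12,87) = 3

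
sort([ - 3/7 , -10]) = [-10, - 3/7]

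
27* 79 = 2133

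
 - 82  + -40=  - 122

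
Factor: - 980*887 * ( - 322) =2^3*5^1 * 7^3 * 23^1 * 887^1 =279901720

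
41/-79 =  - 41/79 = - 0.52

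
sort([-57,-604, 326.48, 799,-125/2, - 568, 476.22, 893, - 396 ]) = [-604, - 568,- 396 , - 125/2,- 57,326.48, 476.22, 799, 893 ] 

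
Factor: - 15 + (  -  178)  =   - 193^1 =- 193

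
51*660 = 33660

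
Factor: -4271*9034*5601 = -216110182614 = - 2^1*3^1*1867^1*4271^1*4517^1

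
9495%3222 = 3051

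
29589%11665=6259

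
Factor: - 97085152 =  - 2^5*3033911^1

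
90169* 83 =7484027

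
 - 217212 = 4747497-4964709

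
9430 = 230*41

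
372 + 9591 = 9963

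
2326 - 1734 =592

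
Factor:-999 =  - 3^3*37^1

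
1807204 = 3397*532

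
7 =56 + -49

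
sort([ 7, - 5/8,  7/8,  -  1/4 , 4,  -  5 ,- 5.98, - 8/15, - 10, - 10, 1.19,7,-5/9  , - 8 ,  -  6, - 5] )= [ - 10  , - 10, - 8,  -  6, - 5.98,  -  5, - 5, -5/8 ,-5/9 , - 8/15, - 1/4, 7/8, 1.19, 4, 7,7]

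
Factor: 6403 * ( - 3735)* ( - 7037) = 3^2 * 5^1*19^1*31^1*83^1 *227^1*337^1 = 168291297585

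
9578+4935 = 14513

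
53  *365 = 19345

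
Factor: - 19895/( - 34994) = 2^( - 1)  *5^1 *23^1*173^1*17497^(-1)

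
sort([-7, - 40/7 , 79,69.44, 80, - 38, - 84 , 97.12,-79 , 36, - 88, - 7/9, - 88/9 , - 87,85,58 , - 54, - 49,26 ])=[ - 88,-87, - 84,-79, - 54, - 49,-38, - 88/9 ,-7 ,  -  40/7, - 7/9,26,36, 58, 69.44 , 79,  80 , 85,97.12]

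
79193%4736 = 3417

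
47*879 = 41313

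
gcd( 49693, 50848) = 7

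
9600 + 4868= 14468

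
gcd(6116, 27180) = 4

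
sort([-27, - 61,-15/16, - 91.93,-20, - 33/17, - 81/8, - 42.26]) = [ - 91.93, - 61, - 42.26, - 27, - 20, - 81/8, - 33/17, - 15/16 ] 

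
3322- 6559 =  - 3237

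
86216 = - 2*( - 43108) 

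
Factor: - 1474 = -2^1*11^1 * 67^1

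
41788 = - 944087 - -985875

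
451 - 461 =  - 10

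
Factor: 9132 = 2^2 *3^1*761^1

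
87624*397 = 34786728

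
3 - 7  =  -4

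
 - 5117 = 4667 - 9784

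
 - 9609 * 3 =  - 28827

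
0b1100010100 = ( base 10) 788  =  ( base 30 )q8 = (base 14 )404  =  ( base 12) 558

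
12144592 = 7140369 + 5004223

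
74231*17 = 1261927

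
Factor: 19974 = 2^1*3^1*3329^1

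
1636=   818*2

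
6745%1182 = 835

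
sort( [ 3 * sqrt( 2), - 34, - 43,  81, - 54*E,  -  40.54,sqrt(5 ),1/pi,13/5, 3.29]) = [-54*E, - 43, - 40.54,-34,1/pi, sqrt( 5 ), 13/5,3.29,3*sqrt (2 ), 81 ]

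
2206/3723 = 2206/3723 = 0.59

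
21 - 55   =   - 34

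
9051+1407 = 10458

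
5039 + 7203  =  12242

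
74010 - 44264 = 29746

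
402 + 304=706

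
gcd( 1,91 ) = 1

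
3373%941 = 550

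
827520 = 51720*16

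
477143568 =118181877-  - 358961691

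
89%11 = 1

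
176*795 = 139920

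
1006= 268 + 738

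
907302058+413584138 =1320886196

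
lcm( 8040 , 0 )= 0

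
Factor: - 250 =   -  2^1*5^3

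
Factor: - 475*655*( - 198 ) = 2^1*3^2*5^3  *11^1*19^1*131^1 = 61602750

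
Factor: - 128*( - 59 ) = 2^7*59^1 = 7552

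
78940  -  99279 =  - 20339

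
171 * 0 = 0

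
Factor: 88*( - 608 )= -53504 = - 2^8*11^1*19^1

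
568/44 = 12 + 10/11 = 12.91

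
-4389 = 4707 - 9096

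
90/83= 90/83 = 1.08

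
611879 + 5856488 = 6468367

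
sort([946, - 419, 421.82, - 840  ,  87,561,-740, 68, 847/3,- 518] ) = [ - 840 , - 740, - 518 , - 419, 68 , 87, 847/3, 421.82 , 561 , 946]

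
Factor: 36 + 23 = 59=59^1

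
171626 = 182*943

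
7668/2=3834 = 3834.00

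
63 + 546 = 609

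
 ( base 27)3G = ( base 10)97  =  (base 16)61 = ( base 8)141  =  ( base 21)4d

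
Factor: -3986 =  -2^1 * 1993^1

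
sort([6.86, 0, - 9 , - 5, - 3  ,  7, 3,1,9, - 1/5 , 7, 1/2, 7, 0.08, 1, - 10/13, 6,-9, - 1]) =[ - 9,-9,- 5, - 3,-1,  -  10/13,-1/5, 0,0.08,1/2, 1,1, 3, 6, 6.86, 7, 7,7, 9] 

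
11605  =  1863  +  9742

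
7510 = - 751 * ( - 10)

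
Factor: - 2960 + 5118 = 2158  =  2^1* 13^1*83^1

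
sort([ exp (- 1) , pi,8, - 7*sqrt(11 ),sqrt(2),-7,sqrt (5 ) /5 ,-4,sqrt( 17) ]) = [-7*sqrt( 11 ), - 7, - 4, exp( - 1 ) , sqrt( 5) /5, sqrt( 2 ),pi,sqrt(17 ),  8 ] 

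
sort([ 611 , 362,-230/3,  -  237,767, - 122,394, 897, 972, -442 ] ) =[-442, - 237, - 122 , - 230/3, 362, 394 , 611 , 767,897, 972 ]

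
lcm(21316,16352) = 1193696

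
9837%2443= 65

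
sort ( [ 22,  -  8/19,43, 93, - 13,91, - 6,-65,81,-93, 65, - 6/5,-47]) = [  -  93,-65, - 47, - 13, -6, - 6/5,-8/19, 22, 43,65,81,  91, 93]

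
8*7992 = 63936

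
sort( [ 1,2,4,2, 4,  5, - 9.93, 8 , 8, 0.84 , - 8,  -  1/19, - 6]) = [ - 9.93 , -8,-6 ,-1/19, 0.84, 1,2,2,4, 4, 5, 8,8]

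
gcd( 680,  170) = 170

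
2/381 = 2/381 = 0.01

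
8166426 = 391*20886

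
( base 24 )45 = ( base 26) 3N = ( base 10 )101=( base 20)51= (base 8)145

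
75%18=3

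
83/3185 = 83/3185 =0.03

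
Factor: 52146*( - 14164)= - 738595944 = - 2^3*3^2*2897^1*3541^1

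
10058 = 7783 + 2275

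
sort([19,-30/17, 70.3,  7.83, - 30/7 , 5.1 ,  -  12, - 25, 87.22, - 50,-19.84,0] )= [ - 50, -25, - 19.84, - 12, - 30/7, - 30/17, 0,5.1, 7.83,  19, 70.3 , 87.22 ]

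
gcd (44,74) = 2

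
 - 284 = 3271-3555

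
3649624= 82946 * 44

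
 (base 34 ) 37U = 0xE98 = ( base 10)3736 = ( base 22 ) 7FI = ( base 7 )13615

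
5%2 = 1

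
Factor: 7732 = 2^2*1933^1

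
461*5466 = 2519826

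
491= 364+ 127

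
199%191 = 8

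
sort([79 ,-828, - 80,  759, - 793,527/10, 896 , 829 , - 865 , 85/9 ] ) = [ - 865, - 828, - 793, - 80,85/9,527/10, 79,759,829, 896] 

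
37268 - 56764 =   -  19496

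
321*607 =194847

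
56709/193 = 293 + 160/193 =293.83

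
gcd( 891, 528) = 33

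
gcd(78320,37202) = 1958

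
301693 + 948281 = 1249974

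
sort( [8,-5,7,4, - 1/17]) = [ - 5,-1/17, 4,  7,8 ]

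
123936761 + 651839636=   775776397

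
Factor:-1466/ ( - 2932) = 2^( - 1) = 1/2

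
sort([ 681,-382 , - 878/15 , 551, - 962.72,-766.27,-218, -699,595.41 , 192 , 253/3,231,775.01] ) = [ - 962.72, - 766.27, - 699, - 382, - 218,-878/15,253/3, 192,  231, 551, 595.41,681, 775.01 ] 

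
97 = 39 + 58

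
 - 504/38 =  - 252/19  =  -13.26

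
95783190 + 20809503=116592693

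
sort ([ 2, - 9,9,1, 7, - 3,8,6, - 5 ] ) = [ - 9, - 5, - 3,1 , 2,6,7,8,9 ] 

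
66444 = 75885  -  9441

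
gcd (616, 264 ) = 88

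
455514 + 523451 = 978965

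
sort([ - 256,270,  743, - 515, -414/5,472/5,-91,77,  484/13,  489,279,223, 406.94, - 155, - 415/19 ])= [-515, - 256, - 155,  -  91,-414/5, - 415/19, 484/13,77,472/5,223, 270,279, 406.94,489,743]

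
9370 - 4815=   4555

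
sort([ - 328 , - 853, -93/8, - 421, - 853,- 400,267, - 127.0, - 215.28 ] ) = [ -853, - 853, - 421 , - 400,- 328, - 215.28, -127.0, - 93/8, 267] 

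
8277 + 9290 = 17567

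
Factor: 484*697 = 337348 = 2^2*11^2 *17^1*41^1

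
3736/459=3736/459  =  8.14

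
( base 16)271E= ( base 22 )KF4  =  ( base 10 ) 10014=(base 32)9ou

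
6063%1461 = 219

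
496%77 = 34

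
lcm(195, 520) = 1560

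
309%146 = 17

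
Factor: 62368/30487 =2^5*43^( - 1 )*709^( - 1)*1949^1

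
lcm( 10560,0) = 0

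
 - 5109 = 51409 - 56518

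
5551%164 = 139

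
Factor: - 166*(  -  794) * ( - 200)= -26360800 = - 2^5*5^2*83^1 * 397^1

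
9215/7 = 1316 + 3/7=   1316.43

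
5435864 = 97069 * 56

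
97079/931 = 97079/931 = 104.27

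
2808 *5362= 15056496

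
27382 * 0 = 0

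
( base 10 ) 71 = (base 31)29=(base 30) 2B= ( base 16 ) 47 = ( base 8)107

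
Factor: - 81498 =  - 2^1* 3^1 *17^2*47^1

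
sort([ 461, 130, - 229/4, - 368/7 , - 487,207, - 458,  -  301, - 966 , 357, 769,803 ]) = [  -  966, - 487,- 458, - 301, - 229/4,-368/7, 130, 207,357, 461 , 769, 803 ] 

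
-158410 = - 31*5110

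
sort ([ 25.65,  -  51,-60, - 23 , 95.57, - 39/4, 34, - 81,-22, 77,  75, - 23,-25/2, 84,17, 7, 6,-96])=[ - 96, - 81, - 60, - 51, - 23, - 23, -22, - 25/2 ,-39/4,6,7, 17,25.65, 34 , 75,  77,84,  95.57 ] 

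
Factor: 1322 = 2^1*661^1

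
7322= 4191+3131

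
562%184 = 10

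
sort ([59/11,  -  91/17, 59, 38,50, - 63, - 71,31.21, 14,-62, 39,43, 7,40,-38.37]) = [  -  71, -63, - 62,-38.37,-91/17 , 59/11,7, 14 , 31.21, 38,  39, 40,43,50 , 59] 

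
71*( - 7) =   -  497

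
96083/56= 96083/56 = 1715.77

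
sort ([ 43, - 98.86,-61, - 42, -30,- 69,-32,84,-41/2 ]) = [ -98.86 , - 69 , - 61, - 42, - 32 , - 30, - 41/2,43,84 ] 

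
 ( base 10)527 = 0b1000001111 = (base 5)4102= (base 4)20033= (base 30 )hh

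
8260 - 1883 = 6377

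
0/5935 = 0 = 0.00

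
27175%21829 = 5346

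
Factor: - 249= - 3^1*83^1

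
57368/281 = 204 + 44/281 = 204.16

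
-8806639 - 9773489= - 18580128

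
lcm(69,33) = 759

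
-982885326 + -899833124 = - 1882718450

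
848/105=8 + 8/105  =  8.08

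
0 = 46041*0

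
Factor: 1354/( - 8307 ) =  - 2^1*3^ ( - 2 ) * 13^( - 1 )*71^( - 1 )*677^1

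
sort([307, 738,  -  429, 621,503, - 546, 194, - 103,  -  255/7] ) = [ - 546, - 429, - 103,-255/7, 194, 307,503,  621,738]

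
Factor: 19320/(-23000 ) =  - 3^1*5^(-2 )*7^1 = - 21/25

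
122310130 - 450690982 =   -  328380852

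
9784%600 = 184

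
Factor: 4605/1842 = 5/2= 2^( - 1)*5^1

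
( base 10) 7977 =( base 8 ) 17451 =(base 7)32154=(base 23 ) F1J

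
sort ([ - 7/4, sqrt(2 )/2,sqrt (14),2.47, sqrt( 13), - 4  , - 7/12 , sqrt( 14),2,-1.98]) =[ -4, - 1.98 , - 7/4,  -  7/12, sqrt (2)/2, 2,  2.47,  sqrt( 13 ), sqrt(14 ), sqrt( 14) ]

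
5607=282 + 5325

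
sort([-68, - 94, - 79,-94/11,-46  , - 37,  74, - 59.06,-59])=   [ - 94, - 79, - 68, - 59.06, - 59,-46, - 37,-94/11, 74] 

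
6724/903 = 6724/903 = 7.45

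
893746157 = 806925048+86821109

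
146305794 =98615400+47690394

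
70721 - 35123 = 35598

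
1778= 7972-6194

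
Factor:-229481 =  - 7^1*32783^1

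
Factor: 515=5^1*103^1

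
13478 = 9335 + 4143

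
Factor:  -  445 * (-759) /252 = 2^(-2) * 3^ (-1 )*5^1 * 7^ (  -  1)*11^1 * 23^1*89^1= 112585/84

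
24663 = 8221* 3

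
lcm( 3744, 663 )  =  63648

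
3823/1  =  3823 = 3823.00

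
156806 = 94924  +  61882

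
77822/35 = 77822/35  =  2223.49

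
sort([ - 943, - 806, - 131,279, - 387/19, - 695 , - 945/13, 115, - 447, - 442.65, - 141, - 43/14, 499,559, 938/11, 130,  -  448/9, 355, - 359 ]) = [ - 943 ,  -  806  ,-695, - 447,  -  442.65, - 359, - 141, - 131, - 945/13,-448/9, - 387/19, - 43/14, 938/11,115,130 , 279, 355, 499,559]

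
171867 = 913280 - 741413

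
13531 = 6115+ 7416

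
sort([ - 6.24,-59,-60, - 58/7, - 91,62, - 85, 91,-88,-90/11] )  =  [  -  91, - 88, - 85,  -  60, - 59,-58/7, - 90/11, - 6.24,62,91 ]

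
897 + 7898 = 8795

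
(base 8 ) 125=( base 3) 10011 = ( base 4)1111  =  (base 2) 1010101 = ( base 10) 85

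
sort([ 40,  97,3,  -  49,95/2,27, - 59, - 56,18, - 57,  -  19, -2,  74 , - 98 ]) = [ - 98, - 59,  -  57,-56, - 49, - 19 ,-2,3  ,  18,27, 40,  95/2,74,  97] 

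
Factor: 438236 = 2^2*89^1*1231^1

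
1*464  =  464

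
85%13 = 7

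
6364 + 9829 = 16193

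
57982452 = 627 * 92476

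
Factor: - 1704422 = - 2^1*852211^1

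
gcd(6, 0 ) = 6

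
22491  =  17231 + 5260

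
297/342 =33/38=   0.87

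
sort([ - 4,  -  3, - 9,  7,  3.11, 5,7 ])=[ - 9,  -  4,- 3, 3.11,5, 7,7]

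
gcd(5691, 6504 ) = 813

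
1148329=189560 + 958769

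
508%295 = 213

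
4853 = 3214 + 1639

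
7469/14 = 1067/2 = 533.50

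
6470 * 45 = 291150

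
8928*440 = 3928320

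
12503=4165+8338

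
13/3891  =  13/3891 = 0.00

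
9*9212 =82908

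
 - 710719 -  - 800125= 89406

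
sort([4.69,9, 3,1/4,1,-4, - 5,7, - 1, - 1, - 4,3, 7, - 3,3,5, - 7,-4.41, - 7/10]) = [ - 7, - 5, - 4.41,  -  4, - 4, - 3, - 1, - 1, - 7/10,1/4,1,3, 3,3,4.69, 5,  7, 7,  9 ] 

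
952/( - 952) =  - 1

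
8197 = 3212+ 4985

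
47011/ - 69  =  -682+47/69 = - 681.32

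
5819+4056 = 9875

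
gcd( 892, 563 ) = 1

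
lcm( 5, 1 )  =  5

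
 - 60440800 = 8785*(-6880 )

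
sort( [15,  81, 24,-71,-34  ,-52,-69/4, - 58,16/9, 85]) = [ - 71, - 58, - 52,-34, - 69/4,16/9,15, 24,81, 85 ]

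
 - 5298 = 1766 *( - 3 )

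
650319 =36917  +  613402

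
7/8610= 1/1230 = 0.00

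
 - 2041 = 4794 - 6835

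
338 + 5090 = 5428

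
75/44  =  1 + 31/44 = 1.70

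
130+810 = 940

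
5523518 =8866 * 623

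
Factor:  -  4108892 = -2^2*1027223^1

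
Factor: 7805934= 2^1*3^2*433663^1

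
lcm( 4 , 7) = 28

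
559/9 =559/9 = 62.11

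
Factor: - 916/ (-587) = 2^2 * 229^1 * 587^( - 1) 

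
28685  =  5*5737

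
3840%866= 376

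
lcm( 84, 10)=420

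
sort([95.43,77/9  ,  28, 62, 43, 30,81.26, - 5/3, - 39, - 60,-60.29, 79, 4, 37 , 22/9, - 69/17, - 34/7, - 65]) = [ - 65, - 60.29,-60, - 39, - 34/7, - 69/17, - 5/3 , 22/9,4,77/9,28,  30, 37 , 43, 62, 79,81.26, 95.43 ] 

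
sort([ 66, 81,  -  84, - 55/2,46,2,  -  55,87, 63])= [ - 84,  -  55, - 55/2, 2, 46,63, 66, 81, 87]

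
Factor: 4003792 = 2^4*13^1 * 19249^1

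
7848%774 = 108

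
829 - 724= 105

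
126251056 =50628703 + 75622353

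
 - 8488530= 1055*(-8046) 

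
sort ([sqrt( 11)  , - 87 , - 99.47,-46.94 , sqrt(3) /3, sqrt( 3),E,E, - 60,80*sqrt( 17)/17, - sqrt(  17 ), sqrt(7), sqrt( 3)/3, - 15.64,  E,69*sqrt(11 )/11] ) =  [ - 99.47,  -  87, - 60, - 46.94,-15.64,- sqrt ( 17 ), sqrt(3 ) /3,  sqrt( 3)/3, sqrt(3),sqrt ( 7 ),E,E, E,sqrt ( 11), 80*sqrt(17 ) /17,  69 *sqrt(11 ) /11 ] 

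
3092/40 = 773/10  =  77.30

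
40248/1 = 40248 = 40248.00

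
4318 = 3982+336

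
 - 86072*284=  - 24444448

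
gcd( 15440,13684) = 4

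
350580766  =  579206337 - 228625571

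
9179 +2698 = 11877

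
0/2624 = 0=0.00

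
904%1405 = 904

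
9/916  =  9/916= 0.01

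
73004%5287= 4273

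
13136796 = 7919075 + 5217721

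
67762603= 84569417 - 16806814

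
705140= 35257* 20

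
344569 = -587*( - 587)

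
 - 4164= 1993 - 6157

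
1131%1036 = 95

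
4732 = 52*91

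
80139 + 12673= 92812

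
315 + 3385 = 3700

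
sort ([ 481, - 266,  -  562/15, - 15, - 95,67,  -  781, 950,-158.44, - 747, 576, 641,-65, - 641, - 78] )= [ - 781 , - 747,  -  641, - 266,- 158.44, -95, - 78, - 65, -562/15, - 15 , 67, 481,576, 641,  950] 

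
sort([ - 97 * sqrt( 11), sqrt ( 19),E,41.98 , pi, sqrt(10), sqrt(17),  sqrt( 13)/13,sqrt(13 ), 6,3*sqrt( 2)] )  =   [ -97*sqrt(11 ),sqrt(13)/13 , E, pi,sqrt( 10) , sqrt(13),sqrt( 17),3*sqrt(2) , sqrt(19), 6,41.98]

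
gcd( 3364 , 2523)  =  841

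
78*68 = 5304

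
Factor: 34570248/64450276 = 8642562/16112569= 2^1*3^1 * 11^( - 1 )*17^1 * 191^( - 1)*7669^(- 1 )* 84731^1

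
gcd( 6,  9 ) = 3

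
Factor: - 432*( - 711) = 2^4*3^5*79^1 = 307152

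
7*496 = 3472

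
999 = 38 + 961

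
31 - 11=20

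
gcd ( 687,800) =1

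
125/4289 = 125/4289= 0.03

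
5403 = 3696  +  1707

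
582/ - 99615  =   - 194/33205 = -0.01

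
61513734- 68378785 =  - 6865051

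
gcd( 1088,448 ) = 64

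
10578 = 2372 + 8206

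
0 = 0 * 7427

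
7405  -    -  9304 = 16709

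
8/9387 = 8/9387=0.00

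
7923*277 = 2194671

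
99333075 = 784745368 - 685412293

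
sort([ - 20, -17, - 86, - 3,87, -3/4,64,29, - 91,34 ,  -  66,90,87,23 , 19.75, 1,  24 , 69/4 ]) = [ - 91, - 86, - 66, - 20, - 17, - 3, - 3/4 , 1, 69/4,19.75,23,24,29,34,64,87, 87,90]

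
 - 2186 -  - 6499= 4313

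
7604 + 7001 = 14605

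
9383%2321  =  99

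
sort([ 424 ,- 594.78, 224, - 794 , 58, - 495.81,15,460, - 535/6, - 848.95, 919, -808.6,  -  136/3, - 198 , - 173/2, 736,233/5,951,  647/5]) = [-848.95, - 808.6, - 794, - 594.78, - 495.81,-198,  -  535/6, - 173/2, - 136/3,15,  233/5, 58,647/5 , 224,  424,460,736,919,  951]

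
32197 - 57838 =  - 25641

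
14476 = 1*14476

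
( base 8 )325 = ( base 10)213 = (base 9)256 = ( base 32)6l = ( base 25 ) 8D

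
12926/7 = 1846 + 4/7 = 1846.57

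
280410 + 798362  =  1078772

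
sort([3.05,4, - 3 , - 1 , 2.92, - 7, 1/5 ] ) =[ - 7, - 3, - 1, 1/5, 2.92, 3.05, 4 ]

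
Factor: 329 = 7^1*47^1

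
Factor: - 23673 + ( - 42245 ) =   -  65918 = - 2^1*23^1*1433^1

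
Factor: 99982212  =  2^2*3^1*11^1*109^1*6949^1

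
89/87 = 89/87 = 1.02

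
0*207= 0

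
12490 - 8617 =3873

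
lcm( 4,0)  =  0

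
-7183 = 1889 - 9072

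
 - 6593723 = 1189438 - 7783161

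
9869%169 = 67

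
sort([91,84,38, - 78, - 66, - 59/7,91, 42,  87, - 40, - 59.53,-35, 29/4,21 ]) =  [  -  78, - 66,- 59.53,-40, - 35 , - 59/7, 29/4,21,38,  42,84,87,91  ,  91 ] 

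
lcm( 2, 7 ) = 14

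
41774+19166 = 60940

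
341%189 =152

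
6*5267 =31602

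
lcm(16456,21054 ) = 1431672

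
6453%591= 543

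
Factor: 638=2^1 * 11^1 * 29^1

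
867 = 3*289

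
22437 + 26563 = 49000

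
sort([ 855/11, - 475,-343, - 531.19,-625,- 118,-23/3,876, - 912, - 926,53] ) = [ - 926, - 912, - 625, - 531.19 ,  -  475, - 343, - 118, - 23/3, 53,855/11,876 ]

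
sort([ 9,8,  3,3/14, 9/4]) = [3/14, 9/4, 3,8,9]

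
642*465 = 298530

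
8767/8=1095 + 7/8 = 1095.88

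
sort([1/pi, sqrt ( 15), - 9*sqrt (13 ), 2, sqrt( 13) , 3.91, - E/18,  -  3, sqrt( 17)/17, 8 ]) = [ - 9*sqrt(13 ), - 3,-E/18,sqrt (17)/17, 1/pi, 2 , sqrt( 13), sqrt( 15 ),  3.91, 8] 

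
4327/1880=2 + 567/1880  =  2.30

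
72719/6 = 72719/6=12119.83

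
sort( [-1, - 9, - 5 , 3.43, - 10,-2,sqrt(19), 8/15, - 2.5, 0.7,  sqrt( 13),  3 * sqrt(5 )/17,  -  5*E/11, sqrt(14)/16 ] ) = [ - 10, - 9, - 5,  -  2.5, - 2, - 5*E/11, - 1,sqrt ( 14)/16, 3*sqrt(5 )/17,8/15,0.7,3.43,  sqrt(13),sqrt(19 )]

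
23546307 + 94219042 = 117765349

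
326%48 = 38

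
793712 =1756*452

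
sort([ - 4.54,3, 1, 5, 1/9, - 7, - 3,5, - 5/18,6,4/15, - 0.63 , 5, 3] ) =[ - 7,- 4.54, - 3, - 0.63, - 5/18, 1/9, 4/15, 1, 3 , 3,5, 5, 5, 6] 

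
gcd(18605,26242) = 1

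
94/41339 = 94/41339 = 0.00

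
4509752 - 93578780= - 89069028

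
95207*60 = 5712420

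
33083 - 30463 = 2620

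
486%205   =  76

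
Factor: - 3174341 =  - 37^1 * 85793^1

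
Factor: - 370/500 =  - 37/50 = -2^( -1 )*5^( - 2 ) * 37^1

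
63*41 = 2583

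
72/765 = 8/85 = 0.09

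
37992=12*3166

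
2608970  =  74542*35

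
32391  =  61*531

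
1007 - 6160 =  - 5153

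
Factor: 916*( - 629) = -2^2*17^1*37^1 * 229^1 = - 576164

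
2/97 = 2/97=0.02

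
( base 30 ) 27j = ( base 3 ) 2210011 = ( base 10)2029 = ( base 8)3755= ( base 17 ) 706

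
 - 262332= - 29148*9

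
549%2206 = 549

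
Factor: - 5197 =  - 5197^1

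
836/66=12+ 2/3 = 12.67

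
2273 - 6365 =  - 4092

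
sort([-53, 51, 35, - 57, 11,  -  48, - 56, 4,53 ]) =[ -57, - 56, - 53, - 48, 4, 11 , 35, 51,53]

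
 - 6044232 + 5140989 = - 903243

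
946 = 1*946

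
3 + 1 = 4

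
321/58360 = 321/58360 =0.01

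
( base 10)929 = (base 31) TU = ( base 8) 1641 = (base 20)269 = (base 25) 1c4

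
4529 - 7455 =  - 2926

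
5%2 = 1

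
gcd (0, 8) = 8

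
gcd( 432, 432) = 432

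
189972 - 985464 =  - 795492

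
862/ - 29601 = -862/29601 = - 0.03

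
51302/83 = 618+ 8/83 = 618.10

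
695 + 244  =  939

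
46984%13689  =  5917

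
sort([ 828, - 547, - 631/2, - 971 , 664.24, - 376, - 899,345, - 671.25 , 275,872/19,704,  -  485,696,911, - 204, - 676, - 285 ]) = [ - 971, - 899, - 676,  -  671.25, - 547, - 485,- 376,  -  631/2,-285, - 204,872/19,275,345, 664.24  ,  696,704,828, 911] 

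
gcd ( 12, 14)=2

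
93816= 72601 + 21215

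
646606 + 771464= 1418070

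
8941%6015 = 2926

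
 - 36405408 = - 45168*806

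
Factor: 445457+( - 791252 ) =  - 3^1*5^1*23053^1 =- 345795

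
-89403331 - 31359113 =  - 120762444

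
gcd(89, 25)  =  1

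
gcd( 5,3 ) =1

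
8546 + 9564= 18110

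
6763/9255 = 6763/9255 = 0.73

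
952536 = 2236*426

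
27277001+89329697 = 116606698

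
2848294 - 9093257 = - 6244963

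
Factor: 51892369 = 6053^1*8573^1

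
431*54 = 23274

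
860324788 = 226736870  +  633587918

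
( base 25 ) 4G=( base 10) 116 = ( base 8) 164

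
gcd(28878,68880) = 6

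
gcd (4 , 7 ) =1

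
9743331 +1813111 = 11556442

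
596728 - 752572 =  - 155844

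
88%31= 26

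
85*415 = 35275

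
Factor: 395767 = 395767^1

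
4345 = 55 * 79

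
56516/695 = 56516/695  =  81.32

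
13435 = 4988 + 8447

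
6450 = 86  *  75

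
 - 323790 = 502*( - 645) 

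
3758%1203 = 149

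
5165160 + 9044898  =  14210058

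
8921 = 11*811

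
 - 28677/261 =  - 9559/87 = - 109.87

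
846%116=34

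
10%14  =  10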